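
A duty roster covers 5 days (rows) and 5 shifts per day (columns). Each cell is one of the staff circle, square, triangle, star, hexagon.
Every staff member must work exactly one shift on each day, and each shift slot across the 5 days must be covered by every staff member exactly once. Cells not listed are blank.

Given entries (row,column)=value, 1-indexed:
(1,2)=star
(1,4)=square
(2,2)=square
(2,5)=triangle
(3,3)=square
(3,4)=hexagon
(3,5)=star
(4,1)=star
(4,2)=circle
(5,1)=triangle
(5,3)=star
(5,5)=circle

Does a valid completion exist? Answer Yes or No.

No

Day 5, shift 4: day 5 together with shift 4 already contain {circle, square, triangle, star, hexagon} — every symbol — so nothing can go there. The grid has no valid completion.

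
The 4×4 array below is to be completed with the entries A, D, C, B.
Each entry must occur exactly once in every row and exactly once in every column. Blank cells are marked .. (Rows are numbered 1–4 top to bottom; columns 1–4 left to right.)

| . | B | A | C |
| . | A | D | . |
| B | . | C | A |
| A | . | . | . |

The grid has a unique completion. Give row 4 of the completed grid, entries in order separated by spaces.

Row 4, column 3: row 4 has {A} and column 3 has {A, D, C}, leaving only B.
Row 4, column 4: row 4 has {A, B} and column 4 has {A, C}, leaving only D.
Row 4, column 2: row 4 has {A, D, B} and column 2 has {A, B}, leaving only C.
So row 4 reads: A C B D.

A C B D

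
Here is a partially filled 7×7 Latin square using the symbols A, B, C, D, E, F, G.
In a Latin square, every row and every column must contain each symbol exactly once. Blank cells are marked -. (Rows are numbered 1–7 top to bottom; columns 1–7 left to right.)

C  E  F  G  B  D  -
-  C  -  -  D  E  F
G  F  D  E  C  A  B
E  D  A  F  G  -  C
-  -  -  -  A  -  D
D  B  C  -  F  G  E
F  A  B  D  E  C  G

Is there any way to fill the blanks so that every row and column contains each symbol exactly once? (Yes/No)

Yes

No row or column among the givens repeats a symbol, and propagating forced cells runs into no contradiction.
One valid completion exists (for instance, C E F G B D A / A C G B D E F / G F D E C A B / E D A F G B C / B G E C A F D / D B C A F G E / F A B D E C G).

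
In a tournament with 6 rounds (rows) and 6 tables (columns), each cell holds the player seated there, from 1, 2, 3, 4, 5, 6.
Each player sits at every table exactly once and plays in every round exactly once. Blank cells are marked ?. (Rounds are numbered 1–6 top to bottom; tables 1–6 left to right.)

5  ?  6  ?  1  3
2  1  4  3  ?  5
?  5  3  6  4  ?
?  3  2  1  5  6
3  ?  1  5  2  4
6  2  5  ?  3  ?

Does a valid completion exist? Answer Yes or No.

Yes

No round or table among the givens repeats a symbol, and propagating forced cells runs into no contradiction.
One valid completion exists (for instance, 5 4 6 2 1 3 / 2 1 4 3 6 5 / 1 5 3 6 4 2 / 4 3 2 1 5 6 / 3 6 1 5 2 4 / 6 2 5 4 3 1).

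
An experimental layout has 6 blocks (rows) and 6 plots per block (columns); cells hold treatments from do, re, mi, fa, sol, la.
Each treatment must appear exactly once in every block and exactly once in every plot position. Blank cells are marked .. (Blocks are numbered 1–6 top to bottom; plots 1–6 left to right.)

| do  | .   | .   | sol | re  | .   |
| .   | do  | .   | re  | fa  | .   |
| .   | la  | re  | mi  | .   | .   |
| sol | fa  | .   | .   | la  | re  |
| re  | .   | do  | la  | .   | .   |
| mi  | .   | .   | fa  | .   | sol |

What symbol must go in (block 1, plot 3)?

fa

Block 1, plot 2: block 1 has {do, re, sol} and plot 2 has {do, fa, la}, leaving only mi.
Block 2, plot 1: block 2 has {do, re, fa} and plot 1 has {do, re, mi, sol}, leaving only la.
Block 2, plot 6: block 2 has {do, re, fa, la} and plot 6 has {re, sol}, leaving only mi.
Block 2, plot 3: block 2 has {do, re, mi, fa, la} and plot 3 has {do, re}, leaving only sol.
Block 3, plot 1: block 3 has {re, mi, la} and plot 1 has {do, re, mi, sol, la}, leaving only fa.
Block 3, plot 6: block 3 has {re, mi, fa, la} and plot 6 has {re, mi, sol}, leaving only do.
Block 3, plot 5: block 3 has {do, re, mi, fa, la} and plot 5 has {re, fa, la}, leaving only sol.
Block 4, plot 3: block 4 has {re, fa, sol, la} and plot 3 has {do, re, sol}, leaving only mi.
Block 4, plot 4: block 4 has {re, mi, fa, sol, la} and plot 4 has {re, mi, fa, sol, la}, leaving only do.
Block 5, plot 2: block 5 has {do, re, la} and plot 2 has {do, mi, fa, la}, leaving only sol.
Block 5, plot 5: block 5 has {do, re, sol, la} and plot 5 has {re, fa, sol, la}, leaving only mi.
Block 5, plot 6: block 5 has {do, re, mi, sol, la} and plot 6 has {do, re, mi, sol}, leaving only fa.
Block 1, plot 6: block 1 has {do, re, mi, sol} and plot 6 has {do, re, mi, fa, sol}, leaving only la.
Block 1 already has {do, re, mi, sol, la} and plot 3 already has {do, re, mi, sol}, so block 1, plot 3 must be fa.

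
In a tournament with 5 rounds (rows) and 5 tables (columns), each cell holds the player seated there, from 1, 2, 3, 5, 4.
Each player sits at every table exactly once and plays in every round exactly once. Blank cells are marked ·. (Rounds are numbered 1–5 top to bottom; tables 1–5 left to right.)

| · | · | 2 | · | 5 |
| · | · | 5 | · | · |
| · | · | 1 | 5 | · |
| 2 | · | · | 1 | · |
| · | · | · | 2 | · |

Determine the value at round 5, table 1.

Round 5, table 1 is narrowed to {1, 3, 5, 4}.
If it were 1, propagating the remaining blanks reaches a contradiction.
If it were 3, then round 2, table 1 would be left with no valid symbol.
If it were 4, then round 2, table 1 would be left with no valid symbol.
So round 5, table 1 must be 5.

5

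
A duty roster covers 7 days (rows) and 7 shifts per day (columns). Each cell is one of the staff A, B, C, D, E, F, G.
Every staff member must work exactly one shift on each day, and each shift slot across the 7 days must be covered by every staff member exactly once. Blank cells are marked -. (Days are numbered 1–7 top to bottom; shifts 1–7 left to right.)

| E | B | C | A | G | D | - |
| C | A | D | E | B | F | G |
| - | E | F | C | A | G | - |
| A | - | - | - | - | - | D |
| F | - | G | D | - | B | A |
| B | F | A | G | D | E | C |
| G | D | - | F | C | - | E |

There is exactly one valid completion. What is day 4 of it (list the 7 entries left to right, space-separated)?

A G E B F C D

Day 4, shift 4: day 4 has {A, D} and shift 4 has {A, C, D, E, F, G}, leaving only B.
Day 4, shift 3: day 4 has {A, B, D} and shift 3 has {A, C, D, F, G}, leaving only E.
Day 4, shift 5: day 4 has {A, B, D, E} and shift 5 has {A, B, C, D, G}, leaving only F.
Day 4, shift 6: day 4 has {A, B, D, E, F} and shift 6 has {B, D, E, F, G}, leaving only C.
Day 4, shift 2: day 4 has {A, B, C, D, E, F} and shift 2 has {A, B, D, E, F}, leaving only G.
So day 4 reads: A G E B F C D.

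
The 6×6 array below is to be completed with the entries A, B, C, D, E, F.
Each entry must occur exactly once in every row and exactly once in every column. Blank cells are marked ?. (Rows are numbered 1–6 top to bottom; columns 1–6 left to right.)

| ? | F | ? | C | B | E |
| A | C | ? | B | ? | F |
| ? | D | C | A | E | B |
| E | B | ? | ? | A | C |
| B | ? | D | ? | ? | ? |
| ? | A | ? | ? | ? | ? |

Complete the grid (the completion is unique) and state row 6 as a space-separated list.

C A B E F D

Row 6, column 6: row 6 has {A} and column 6 has {B, C, E, F}, leaving only D.
Row 1, column 1: row 1 has {B, C, E, F} and column 1 has {A, B, E}, leaving only D.
Row 1, column 3: row 1 has {B, C, D, E, F} and column 3 has {C, D}, leaving only A.
Row 2, column 3: row 2 has {A, B, C, F} and column 3 has {A, C, D}, leaving only E.
Row 2, column 5: row 2 has {A, B, C, E, F} and column 5 has {A, B, E}, leaving only D.
Row 3, column 1: row 3 has {A, B, C, D, E} and column 1 has {A, B, D, E}, leaving only F.
Row 6, column 1: row 6 has {A, D} and column 1 has {A, B, D, E, F}, leaving only C.
Row 6, column 5: row 6 has {A, C, D} and column 5 has {A, B, D, E}, leaving only F.
Row 6, column 3: row 6 has {A, C, D, F} and column 3 has {A, C, D, E}, leaving only B.
Row 6, column 4: row 6 has {A, B, C, D, F} and column 4 has {A, B, C}, leaving only E.
So row 6 reads: C A B E F D.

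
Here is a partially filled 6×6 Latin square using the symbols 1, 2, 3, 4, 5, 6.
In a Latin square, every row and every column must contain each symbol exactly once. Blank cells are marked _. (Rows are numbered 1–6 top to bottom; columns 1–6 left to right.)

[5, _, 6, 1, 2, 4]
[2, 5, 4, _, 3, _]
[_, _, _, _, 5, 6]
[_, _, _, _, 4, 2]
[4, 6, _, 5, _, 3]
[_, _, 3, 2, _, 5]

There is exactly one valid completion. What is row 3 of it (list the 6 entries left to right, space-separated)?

3 2 1 4 5 6

Row 1, column 2: row 1 has {1, 2, 4, 5, 6} and column 2 has {5, 6}, leaving only 3.
Row 2, column 4: row 2 has {2, 3, 4, 5} and column 4 has {1, 2, 5}, leaving only 6.
Row 2, column 6: row 2 has {2, 3, 4, 5, 6} and column 6 has {2, 3, 4, 5, 6}, leaving only 1.
Row 4, column 2: row 4 has {2, 4} and column 2 has {3, 5, 6}, leaving only 1.
Row 4, column 3: row 4 has {1, 2, 4} and column 3 has {3, 4, 6}, leaving only 5.
Row 4, column 4: row 4 has {1, 2, 4, 5} and column 4 has {1, 2, 5, 6}, leaving only 3.
Row 3, column 4: row 3 has {5, 6} and column 4 has {1, 2, 3, 5, 6}, leaving only 4.
Row 3, column 2: row 3 has {4, 5, 6} and column 2 has {1, 3, 5, 6}, leaving only 2.
Row 3, column 3: row 3 has {2, 4, 5, 6} and column 3 has {3, 4, 5, 6}, leaving only 1.
Row 3, column 1: row 3 has {1, 2, 4, 5, 6} and column 1 has {2, 4, 5}, leaving only 3.
So row 3 reads: 3 2 1 4 5 6.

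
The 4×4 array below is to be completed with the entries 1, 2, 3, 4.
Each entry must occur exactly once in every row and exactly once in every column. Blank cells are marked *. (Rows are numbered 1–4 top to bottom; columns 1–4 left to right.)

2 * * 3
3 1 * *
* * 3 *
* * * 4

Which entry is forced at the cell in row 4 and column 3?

Row 1, column 2: row 1 has {2, 3} and column 2 has {1}, leaving only 4.
Row 1, column 3: row 1 has {2, 3, 4} and column 3 has {3}, leaving only 1.
Row 4 already has {4} and column 3 already has {1, 3}, so row 4, column 3 must be 2.

2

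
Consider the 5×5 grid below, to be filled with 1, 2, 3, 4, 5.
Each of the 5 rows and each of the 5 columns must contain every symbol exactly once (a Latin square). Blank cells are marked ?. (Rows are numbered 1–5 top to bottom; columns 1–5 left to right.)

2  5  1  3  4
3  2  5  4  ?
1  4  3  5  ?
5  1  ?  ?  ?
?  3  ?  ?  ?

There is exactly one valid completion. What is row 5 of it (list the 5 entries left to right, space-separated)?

Row 5, column 1: row 5 has {3} and column 1 has {1, 2, 3, 5}, leaving only 4.
Row 5, column 3: row 5 has {3, 4} and column 3 has {1, 3, 5}, leaving only 2.
Row 5, column 4: row 5 has {2, 3, 4} and column 4 has {3, 4, 5}, leaving only 1.
Row 5, column 5: row 5 has {1, 2, 3, 4} and column 5 has {4}, leaving only 5.
So row 5 reads: 4 3 2 1 5.

4 3 2 1 5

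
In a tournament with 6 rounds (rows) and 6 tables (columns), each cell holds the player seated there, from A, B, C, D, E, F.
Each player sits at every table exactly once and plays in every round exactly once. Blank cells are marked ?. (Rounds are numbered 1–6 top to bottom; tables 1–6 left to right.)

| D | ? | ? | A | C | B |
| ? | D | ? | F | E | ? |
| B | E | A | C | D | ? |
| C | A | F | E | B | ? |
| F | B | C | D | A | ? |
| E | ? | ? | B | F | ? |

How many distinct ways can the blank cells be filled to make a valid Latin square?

1

Round 1, table 2: eliminating its round and table leaves {F}.
Round 1, table 3: eliminating its round and table leaves {E}.
Round 2, table 1: eliminating its round and table leaves {A}.
Round 2, table 3: eliminating its round and table leaves {B}.
Round 2, table 6: eliminating its round and table leaves {A, C}.
Round 3, table 6: eliminating its round and table leaves {F}.
Round 4, table 6: eliminating its round and table leaves {D}.
Round 5, table 6: eliminating its round and table leaves {E}.
Round 6, table 2: eliminating its round and table leaves {C}.
Round 6, table 3: eliminating its round and table leaves {D}.
Round 6, table 6: eliminating its round and table leaves {A, C, D}.
Only one assignment across all blanks avoids any round or table repeat, giving 1 completion.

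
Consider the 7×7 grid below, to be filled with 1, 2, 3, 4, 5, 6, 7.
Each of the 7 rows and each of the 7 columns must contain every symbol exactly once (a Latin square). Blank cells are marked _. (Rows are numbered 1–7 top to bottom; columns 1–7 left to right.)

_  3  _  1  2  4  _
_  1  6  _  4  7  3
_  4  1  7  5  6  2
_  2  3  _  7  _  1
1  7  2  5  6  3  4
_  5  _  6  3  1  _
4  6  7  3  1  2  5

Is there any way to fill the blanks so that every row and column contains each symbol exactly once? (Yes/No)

No row or column among the givens repeats a symbol, and propagating forced cells runs into no contradiction.
One valid completion exists (for instance, 7 3 5 1 2 4 6 / 5 1 6 2 4 7 3 / 3 4 1 7 5 6 2 / 6 2 3 4 7 5 1 / 1 7 2 5 6 3 4 / 2 5 4 6 3 1 7 / 4 6 7 3 1 2 5).

Yes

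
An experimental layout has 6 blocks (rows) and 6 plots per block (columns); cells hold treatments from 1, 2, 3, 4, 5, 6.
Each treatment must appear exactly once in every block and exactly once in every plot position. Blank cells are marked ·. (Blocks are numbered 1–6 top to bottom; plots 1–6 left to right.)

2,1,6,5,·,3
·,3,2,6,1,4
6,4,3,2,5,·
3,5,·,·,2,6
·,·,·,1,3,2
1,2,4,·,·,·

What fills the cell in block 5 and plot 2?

Block 5 already has {1, 2, 3} and plot 2 already has {1, 2, 3, 4, 5}, so block 5, plot 2 must be 6.

6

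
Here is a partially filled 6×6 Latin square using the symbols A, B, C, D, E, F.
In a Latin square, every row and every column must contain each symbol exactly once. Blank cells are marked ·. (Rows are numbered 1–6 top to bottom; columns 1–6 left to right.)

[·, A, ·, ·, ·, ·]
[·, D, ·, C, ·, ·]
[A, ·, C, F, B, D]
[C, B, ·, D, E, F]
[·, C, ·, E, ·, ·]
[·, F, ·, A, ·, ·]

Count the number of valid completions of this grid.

Row 1, column 1: eliminating its row and column leaves {B, D, E, F}.
Row 1, column 3: eliminating its row and column leaves {B, D, E, F}.
Row 1, column 4: eliminating its row and column leaves {B}.
Row 1, column 5: eliminating its row and column leaves {C, D, F}.
Row 1, column 6: eliminating its row and column leaves {B, C, E}.
Row 2, column 1: eliminating its row and column leaves {B, E, F}.
Row 2, column 3: eliminating its row and column leaves {A, B, E, F}.
Row 2, column 5: eliminating its row and column leaves {A, F}.
Row 2, column 6: eliminating its row and column leaves {A, B, E}.
Row 3, column 2: eliminating its row and column leaves {E}.
Row 4, column 3: eliminating its row and column leaves {A}.
Row 5, column 1: eliminating its row and column leaves {B, D, F}.
Row 5, column 3: eliminating its row and column leaves {A, B, D, F}.
Row 5, column 5: eliminating its row and column leaves {A, D, F}.
Row 5, column 6: eliminating its row and column leaves {A, B}.
Row 6, column 1: eliminating its row and column leaves {B, D, E}.
Row 6, column 3: eliminating its row and column leaves {B, D, E}.
Row 6, column 5: eliminating its row and column leaves {C, D}.
Row 6, column 6: eliminating its row and column leaves {B, C, E}.
Enumerating the assignments across these blanks that avoid any row or column repeat gives 20 completions.

20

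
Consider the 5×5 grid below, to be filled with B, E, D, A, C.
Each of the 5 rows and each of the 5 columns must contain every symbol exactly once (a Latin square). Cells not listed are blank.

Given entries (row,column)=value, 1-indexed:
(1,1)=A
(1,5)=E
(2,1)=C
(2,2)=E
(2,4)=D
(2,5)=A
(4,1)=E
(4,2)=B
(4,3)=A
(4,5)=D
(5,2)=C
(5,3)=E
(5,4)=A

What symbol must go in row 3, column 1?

B

Row 1, column 2: row 1 has {E, A} and column 2 has {B, E, C}, leaving only D.
Row 2, column 3: row 2 has {E, D, A, C} and column 3 has {E, A}, leaving only B.
Row 1, column 3: row 1 has {E, D, A} and column 3 has {B, E, A}, leaving only C.
Row 1, column 4: row 1 has {E, D, A, C} and column 4 has {D, A}, leaving only B.
Row 3, column 2: row 3 has {} and column 2 has {B, E, D, C}, leaving only A.
Row 3, column 3: row 3 has {A} and column 3 has {B, E, A, C}, leaving only D.
Row 3 already has {D, A} and column 1 already has {E, A, C}, so row 3, column 1 must be B.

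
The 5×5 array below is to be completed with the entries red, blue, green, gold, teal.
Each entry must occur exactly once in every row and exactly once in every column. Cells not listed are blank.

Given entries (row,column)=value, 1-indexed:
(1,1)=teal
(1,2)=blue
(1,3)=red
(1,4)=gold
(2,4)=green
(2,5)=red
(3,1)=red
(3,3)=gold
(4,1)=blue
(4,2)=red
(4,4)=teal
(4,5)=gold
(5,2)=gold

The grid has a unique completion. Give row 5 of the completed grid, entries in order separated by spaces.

green gold teal red blue

Row 5, column 1: row 5 has {gold} and column 1 has {red, blue, teal}, leaving only green.
Row 1, column 5: row 1 has {red, blue, gold, teal} and column 5 has {red, gold}, leaving only green.
Row 2, column 1: row 2 has {red, green} and column 1 has {red, blue, green, teal}, leaving only gold.
Row 2, column 2: row 2 has {red, green, gold} and column 2 has {red, blue, gold}, leaving only teal.
Row 2, column 3: row 2 has {red, green, gold, teal} and column 3 has {red, gold}, leaving only blue.
Row 5, column 3: row 5 has {green, gold} and column 3 has {red, blue, gold}, leaving only teal.
Row 5, column 5: row 5 has {green, gold, teal} and column 5 has {red, green, gold}, leaving only blue.
Row 5, column 4: row 5 has {blue, green, gold, teal} and column 4 has {green, gold, teal}, leaving only red.
So row 5 reads: green gold teal red blue.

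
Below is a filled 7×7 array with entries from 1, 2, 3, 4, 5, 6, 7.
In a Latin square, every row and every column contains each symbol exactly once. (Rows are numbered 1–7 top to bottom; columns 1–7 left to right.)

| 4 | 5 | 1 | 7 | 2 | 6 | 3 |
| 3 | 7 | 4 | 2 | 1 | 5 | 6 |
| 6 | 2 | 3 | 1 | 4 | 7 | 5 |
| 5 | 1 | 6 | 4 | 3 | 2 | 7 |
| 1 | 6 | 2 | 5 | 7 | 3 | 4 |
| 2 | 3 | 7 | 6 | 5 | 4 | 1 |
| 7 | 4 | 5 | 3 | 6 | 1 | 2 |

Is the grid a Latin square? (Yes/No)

Each row is a permutation of the 7 symbols, and so is each column.

Yes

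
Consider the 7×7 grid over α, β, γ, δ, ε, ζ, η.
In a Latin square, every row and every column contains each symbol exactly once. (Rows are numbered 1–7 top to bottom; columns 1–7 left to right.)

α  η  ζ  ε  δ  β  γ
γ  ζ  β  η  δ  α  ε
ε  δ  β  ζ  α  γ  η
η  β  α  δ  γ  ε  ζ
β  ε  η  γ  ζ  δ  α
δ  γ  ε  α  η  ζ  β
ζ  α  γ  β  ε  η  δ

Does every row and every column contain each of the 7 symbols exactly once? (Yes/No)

Every row is a permutation, but column 3 contains β twice (at rows 2 and 3).

No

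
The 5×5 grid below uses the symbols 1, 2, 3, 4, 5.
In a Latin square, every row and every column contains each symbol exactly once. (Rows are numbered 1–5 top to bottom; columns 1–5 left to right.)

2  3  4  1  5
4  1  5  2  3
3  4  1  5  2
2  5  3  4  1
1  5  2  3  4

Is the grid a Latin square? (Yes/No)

No

Every row is a permutation, but column 1 contains 2 twice (at rows 1 and 4).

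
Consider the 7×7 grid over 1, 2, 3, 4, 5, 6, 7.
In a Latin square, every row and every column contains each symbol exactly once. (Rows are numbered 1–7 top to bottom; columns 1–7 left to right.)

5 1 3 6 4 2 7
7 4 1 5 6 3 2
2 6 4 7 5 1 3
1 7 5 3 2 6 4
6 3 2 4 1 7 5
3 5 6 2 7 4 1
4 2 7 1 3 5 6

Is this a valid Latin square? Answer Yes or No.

Yes

Each row is a permutation of the 7 symbols, and so is each column.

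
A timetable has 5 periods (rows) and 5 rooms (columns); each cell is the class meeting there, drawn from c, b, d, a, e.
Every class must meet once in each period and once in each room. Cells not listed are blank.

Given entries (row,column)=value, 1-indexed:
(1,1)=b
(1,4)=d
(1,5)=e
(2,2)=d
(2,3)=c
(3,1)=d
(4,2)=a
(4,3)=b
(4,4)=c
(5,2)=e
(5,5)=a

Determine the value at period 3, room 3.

Period 1, room 2: period 1 has {b, d, e} and room 2 has {d, a, e}, leaving only c.
Period 1, room 3: period 1 has {c, b, d, e} and room 3 has {c, b}, leaving only a.
Period 3 already has {d} and room 3 already has {c, b, a}, so period 3, room 3 must be e.

e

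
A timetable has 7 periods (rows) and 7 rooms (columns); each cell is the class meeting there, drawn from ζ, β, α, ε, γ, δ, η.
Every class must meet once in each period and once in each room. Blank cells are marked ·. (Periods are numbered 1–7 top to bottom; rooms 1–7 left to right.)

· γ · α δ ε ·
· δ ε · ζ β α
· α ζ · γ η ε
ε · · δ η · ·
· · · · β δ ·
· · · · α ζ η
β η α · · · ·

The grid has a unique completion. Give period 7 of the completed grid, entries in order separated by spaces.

β η α ζ ε γ δ

Period 7, room 5: period 7 has {β, α, η} and room 5 has {ζ, β, α, γ, δ, η}, leaving only ε.
Period 7, room 6: period 7 has {β, α, ε, η} and room 6 has {ζ, β, ε, δ, η}, leaving only γ.
Period 7, room 4: period 7 has {β, α, ε, γ, η} and room 4 has {α, δ}, leaving only ζ.
Period 7, room 7: period 7 has {ζ, β, α, ε, γ, η} and room 7 has {α, ε, η}, leaving only δ.
So period 7 reads: β η α ζ ε γ δ.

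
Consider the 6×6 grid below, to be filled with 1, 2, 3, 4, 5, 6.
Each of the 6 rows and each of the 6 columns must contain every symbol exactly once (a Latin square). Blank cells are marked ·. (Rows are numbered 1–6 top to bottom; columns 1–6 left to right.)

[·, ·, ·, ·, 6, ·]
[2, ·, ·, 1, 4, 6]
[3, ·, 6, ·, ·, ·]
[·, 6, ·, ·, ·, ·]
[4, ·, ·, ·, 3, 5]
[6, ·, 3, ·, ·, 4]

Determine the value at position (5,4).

Row 2, column 3: row 2 has {1, 2, 4, 6} and column 3 has {3, 6}, leaving only 5.
Row 2, column 2: row 2 has {1, 2, 4, 5, 6} and column 2 has {6}, leaving only 3.
Row 5, column 4 is narrowed to {2, 6}.
If it were 2, then row 5, column 3 would be left with no valid symbol.
So row 5, column 4 must be 6.

6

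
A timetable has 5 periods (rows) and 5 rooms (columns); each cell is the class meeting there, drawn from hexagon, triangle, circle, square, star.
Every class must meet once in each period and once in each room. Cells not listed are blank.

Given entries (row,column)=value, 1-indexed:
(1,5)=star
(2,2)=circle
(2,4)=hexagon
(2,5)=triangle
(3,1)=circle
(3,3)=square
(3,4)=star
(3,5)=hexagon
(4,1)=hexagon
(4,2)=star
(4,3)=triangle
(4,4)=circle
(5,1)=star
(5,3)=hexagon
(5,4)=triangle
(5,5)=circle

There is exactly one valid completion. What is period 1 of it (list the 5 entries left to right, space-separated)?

triangle hexagon circle square star

Period 1, room 3: period 1 has {star} and room 3 has {hexagon, triangle, square}, leaving only circle.
Period 1, room 4: period 1 has {circle, star} and room 4 has {hexagon, triangle, circle, star}, leaving only square.
Period 1, room 1: period 1 has {circle, square, star} and room 1 has {hexagon, circle, star}, leaving only triangle.
Period 1, room 2: period 1 has {triangle, circle, square, star} and room 2 has {circle, star}, leaving only hexagon.
So period 1 reads: triangle hexagon circle square star.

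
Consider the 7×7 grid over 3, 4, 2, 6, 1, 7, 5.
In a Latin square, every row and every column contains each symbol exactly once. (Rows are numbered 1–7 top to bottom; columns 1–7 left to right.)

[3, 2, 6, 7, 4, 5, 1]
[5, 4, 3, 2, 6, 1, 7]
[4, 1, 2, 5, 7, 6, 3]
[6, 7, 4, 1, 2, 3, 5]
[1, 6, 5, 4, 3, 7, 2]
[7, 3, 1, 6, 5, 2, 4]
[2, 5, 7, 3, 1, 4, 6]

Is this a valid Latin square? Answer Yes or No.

Each row is a permutation of the 7 symbols, and so is each column.

Yes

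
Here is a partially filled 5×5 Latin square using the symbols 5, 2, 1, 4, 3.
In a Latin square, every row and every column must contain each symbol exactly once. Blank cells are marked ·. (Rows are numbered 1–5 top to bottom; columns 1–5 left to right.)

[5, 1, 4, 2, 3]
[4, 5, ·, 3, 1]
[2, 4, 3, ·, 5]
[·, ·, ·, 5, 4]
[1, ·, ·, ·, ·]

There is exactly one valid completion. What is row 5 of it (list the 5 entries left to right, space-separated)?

Row 5, column 4: row 5 has {1} and column 4 has {5, 2, 3}, leaving only 4.
Row 5, column 5: row 5 has {1, 4} and column 5 has {5, 1, 4, 3}, leaving only 2.
Row 5, column 2: row 5 has {2, 1, 4} and column 2 has {5, 1, 4}, leaving only 3.
Row 5, column 3: row 5 has {2, 1, 4, 3} and column 3 has {4, 3}, leaving only 5.
So row 5 reads: 1 3 5 4 2.

1 3 5 4 2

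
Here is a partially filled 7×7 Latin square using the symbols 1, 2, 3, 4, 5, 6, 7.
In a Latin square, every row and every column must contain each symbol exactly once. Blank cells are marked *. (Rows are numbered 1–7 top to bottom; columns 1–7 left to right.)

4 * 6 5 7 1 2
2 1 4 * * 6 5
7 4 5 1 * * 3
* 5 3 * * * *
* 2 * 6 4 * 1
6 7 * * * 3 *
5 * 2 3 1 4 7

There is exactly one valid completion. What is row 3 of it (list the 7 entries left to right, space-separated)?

7 4 5 1 6 2 3

Row 3, column 6: row 3 has {1, 3, 4, 5, 7} and column 6 has {1, 3, 4, 6}, leaving only 2.
Row 3, column 5: row 3 has {1, 2, 3, 4, 5, 7} and column 5 has {1, 4, 7}, leaving only 6.
So row 3 reads: 7 4 5 1 6 2 3.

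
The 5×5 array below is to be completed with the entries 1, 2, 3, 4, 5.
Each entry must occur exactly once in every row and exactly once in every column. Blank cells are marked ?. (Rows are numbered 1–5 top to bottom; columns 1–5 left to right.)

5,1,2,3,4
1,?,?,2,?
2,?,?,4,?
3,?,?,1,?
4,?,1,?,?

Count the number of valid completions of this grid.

Row 2, column 2: eliminating its row and column leaves {3, 4, 5}.
Row 2, column 3: eliminating its row and column leaves {3, 4, 5}.
Row 2, column 5: eliminating its row and column leaves {3, 5}.
Row 3, column 2: eliminating its row and column leaves {3, 5}.
Row 3, column 3: eliminating its row and column leaves {3, 5}.
Row 3, column 5: eliminating its row and column leaves {1, 3, 5}.
Row 4, column 2: eliminating its row and column leaves {2, 4, 5}.
Row 4, column 3: eliminating its row and column leaves {4, 5}.
Row 4, column 5: eliminating its row and column leaves {2, 5}.
Row 5, column 2: eliminating its row and column leaves {2, 3, 5}.
Row 5, column 4: eliminating its row and column leaves {5}.
Row 5, column 5: eliminating its row and column leaves {2, 3, 5}.
Enumerating the assignments across these blanks that avoid any row or column repeat gives 3 completions.

3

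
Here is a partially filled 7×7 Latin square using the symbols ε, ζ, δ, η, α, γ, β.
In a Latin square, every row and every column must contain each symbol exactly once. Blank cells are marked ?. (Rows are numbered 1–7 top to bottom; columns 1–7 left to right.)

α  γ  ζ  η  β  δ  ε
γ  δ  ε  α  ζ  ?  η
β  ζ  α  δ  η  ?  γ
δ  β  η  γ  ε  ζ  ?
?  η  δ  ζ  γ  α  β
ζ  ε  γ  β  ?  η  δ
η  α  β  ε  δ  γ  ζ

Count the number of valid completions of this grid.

Row 2, column 6: eliminating its row and column leaves {β}.
Row 3, column 6: eliminating its row and column leaves {ε}.
Row 4, column 7: eliminating its row and column leaves {α}.
Row 5, column 1: eliminating its row and column leaves {ε}.
Row 6, column 5: eliminating its row and column leaves {α}.
Only one assignment across all blanks avoids any row or column repeat, giving 1 completion.

1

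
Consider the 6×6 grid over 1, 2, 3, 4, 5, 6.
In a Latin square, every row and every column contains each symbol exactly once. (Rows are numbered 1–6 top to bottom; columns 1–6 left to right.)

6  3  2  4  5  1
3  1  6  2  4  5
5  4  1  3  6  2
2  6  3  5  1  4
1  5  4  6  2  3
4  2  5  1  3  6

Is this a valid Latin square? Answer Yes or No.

Yes

Each row is a permutation of the 6 symbols, and so is each column.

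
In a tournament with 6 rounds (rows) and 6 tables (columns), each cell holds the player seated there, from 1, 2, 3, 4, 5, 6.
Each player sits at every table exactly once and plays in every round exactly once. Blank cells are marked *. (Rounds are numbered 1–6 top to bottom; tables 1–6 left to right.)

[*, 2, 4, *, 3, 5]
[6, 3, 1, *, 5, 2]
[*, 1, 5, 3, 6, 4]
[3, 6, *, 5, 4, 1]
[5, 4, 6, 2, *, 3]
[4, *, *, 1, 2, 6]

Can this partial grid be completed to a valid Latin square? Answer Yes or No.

No round or table among the givens repeats a symbol, and propagating forced cells runs into no contradiction.
One valid completion exists (for instance, 1 2 4 6 3 5 / 6 3 1 4 5 2 / 2 1 5 3 6 4 / 3 6 2 5 4 1 / 5 4 6 2 1 3 / 4 5 3 1 2 6).

Yes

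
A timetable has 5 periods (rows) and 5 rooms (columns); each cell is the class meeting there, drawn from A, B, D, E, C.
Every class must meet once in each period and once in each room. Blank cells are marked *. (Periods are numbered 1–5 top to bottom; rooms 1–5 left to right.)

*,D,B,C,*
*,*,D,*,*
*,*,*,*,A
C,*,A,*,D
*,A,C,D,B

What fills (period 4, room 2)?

B

Period 1, room 5: period 1 has {B, D, C} and room 5 has {A, B, D}, leaving only E.
Period 1, room 1: period 1 has {B, D, E, C} and room 1 has {C}, leaving only A.
Period 2, room 5: period 2 has {D} and room 5 has {A, B, D, E}, leaving only C.
Period 3, room 3: period 3 has {A} and room 3 has {A, B, D, C}, leaving only E.
Period 3, room 4: period 3 has {A, E} and room 4 has {D, C}, leaving only B.
Period 3, room 1: period 3 has {A, B, E} and room 1 has {A, C}, leaving only D.
Period 3, room 2: period 3 has {A, B, D, E} and room 2 has {A, D}, leaving only C.
Period 4, room 4: period 4 has {A, D, C} and room 4 has {B, D, C}, leaving only E.
Period 4 already has {A, D, E, C} and room 2 already has {A, D, C}, so period 4, room 2 must be B.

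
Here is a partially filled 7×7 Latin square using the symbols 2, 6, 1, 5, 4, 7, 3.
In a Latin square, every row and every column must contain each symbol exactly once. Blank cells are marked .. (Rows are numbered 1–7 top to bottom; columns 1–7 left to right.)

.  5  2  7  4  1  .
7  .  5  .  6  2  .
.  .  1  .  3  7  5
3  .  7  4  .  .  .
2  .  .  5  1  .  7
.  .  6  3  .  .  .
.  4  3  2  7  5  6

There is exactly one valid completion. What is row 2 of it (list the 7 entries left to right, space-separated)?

7 3 5 1 6 2 4

Row 2, column 4: row 2 has {2, 6, 5, 7} and column 4 has {2, 5, 4, 7, 3}, leaving only 1.
Row 2, column 2: row 2 has {2, 6, 1, 5, 7} and column 2 has {5, 4}, leaving only 3.
Row 2, column 7: row 2 has {2, 6, 1, 5, 7, 3} and column 7 has {6, 5, 7}, leaving only 4.
So row 2 reads: 7 3 5 1 6 2 4.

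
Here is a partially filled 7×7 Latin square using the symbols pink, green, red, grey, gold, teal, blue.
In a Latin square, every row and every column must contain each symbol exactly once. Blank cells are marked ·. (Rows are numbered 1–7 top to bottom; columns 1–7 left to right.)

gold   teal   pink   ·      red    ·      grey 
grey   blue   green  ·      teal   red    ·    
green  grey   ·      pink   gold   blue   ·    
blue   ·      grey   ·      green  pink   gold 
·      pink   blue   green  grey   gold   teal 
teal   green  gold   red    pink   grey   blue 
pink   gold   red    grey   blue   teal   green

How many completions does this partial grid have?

1

Row 1, column 4: eliminating its row and column leaves {blue}.
Row 1, column 6: eliminating its row and column leaves {green}.
Row 2, column 4: eliminating its row and column leaves {gold}.
Row 2, column 7: eliminating its row and column leaves {pink}.
Row 3, column 3: eliminating its row and column leaves {teal}.
Row 3, column 7: eliminating its row and column leaves {red}.
Row 4, column 2: eliminating its row and column leaves {red}.
Row 4, column 4: eliminating its row and column leaves {teal}.
Row 5, column 1: eliminating its row and column leaves {red}.
Only one assignment across all blanks avoids any row or column repeat, giving 1 completion.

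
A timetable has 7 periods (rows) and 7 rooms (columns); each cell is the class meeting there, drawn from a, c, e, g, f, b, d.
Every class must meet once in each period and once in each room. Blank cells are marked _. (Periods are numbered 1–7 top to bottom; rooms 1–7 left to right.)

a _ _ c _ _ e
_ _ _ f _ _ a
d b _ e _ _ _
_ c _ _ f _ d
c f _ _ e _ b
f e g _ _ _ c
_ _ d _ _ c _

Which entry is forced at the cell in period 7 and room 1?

Period 5, room 3: period 5 has {c, e, f, b} and room 3 has {g, d}, leaving only a.
Period 7, room 1 is narrowed to {e, g, b}.
If it were g, then period 7, room 5 would be left with no valid symbol.
If it were b, propagating the remaining blanks reaches a contradiction.
So period 7, room 1 must be e.

e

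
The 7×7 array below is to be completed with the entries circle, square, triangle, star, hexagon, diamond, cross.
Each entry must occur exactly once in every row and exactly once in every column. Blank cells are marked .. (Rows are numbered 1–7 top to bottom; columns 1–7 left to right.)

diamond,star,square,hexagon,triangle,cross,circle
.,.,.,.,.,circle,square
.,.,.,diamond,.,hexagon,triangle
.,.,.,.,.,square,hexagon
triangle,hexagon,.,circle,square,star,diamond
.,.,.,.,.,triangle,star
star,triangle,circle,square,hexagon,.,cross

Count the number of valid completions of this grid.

8

Row 2, column 1: eliminating its row and column leaves {hexagon, cross}.
Row 2, column 2: eliminating its row and column leaves {diamond, cross}.
Row 2, column 3: eliminating its row and column leaves {triangle, star, hexagon, diamond, cross}.
Row 2, column 4: eliminating its row and column leaves {triangle, star, cross}.
Row 2, column 5: eliminating its row and column leaves {star, diamond, cross}.
Row 3, column 1: eliminating its row and column leaves {circle, square, cross}.
Row 3, column 2: eliminating its row and column leaves {circle, square, cross}.
Row 3, column 3: eliminating its row and column leaves {star, cross}.
Row 3, column 5: eliminating its row and column leaves {circle, star, cross}.
Row 4, column 1: eliminating its row and column leaves {circle, cross}.
Row 4, column 2: eliminating its row and column leaves {circle, diamond, cross}.
Row 4, column 3: eliminating its row and column leaves {triangle, star, diamond, cross}.
Row 4, column 4: eliminating its row and column leaves {triangle, star, cross}.
Row 4, column 5: eliminating its row and column leaves {circle, star, diamond, cross}.
Row 5, column 3: eliminating its row and column leaves {cross}.
Row 6, column 1: eliminating its row and column leaves {circle, square, hexagon, cross}.
Row 6, column 2: eliminating its row and column leaves {circle, square, diamond, cross}.
Row 6, column 3: eliminating its row and column leaves {hexagon, diamond, cross}.
Row 6, column 4: eliminating its row and column leaves {cross}.
Row 6, column 5: eliminating its row and column leaves {circle, diamond, cross}.
Row 7, column 6: eliminating its row and column leaves {diamond}.
Enumerating the assignments across these blanks that avoid any row or column repeat gives 8 completions.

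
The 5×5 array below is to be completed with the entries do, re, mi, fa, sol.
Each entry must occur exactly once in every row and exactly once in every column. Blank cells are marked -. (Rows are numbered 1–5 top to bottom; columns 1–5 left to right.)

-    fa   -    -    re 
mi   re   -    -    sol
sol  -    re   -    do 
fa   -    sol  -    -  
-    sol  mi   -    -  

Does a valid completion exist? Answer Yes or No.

Row 1, column 1: row 1 has {re, fa} and column 1 has {mi, fa, sol}, so it must be do.
Now row 1, column 3: row 1 together with column 3 already contain {do, re, mi, fa, sol} — every symbol — so nothing can go there. The grid has no valid completion.

No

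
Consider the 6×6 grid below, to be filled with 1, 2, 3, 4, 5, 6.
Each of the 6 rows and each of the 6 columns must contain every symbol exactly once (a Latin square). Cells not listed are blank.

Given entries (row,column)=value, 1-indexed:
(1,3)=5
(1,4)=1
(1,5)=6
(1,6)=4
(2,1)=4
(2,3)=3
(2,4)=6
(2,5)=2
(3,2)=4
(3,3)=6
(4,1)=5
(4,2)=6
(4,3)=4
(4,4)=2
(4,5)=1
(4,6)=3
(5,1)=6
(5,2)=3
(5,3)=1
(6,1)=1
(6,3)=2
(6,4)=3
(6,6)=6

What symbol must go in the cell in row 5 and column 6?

Row 1, column 2: row 1 has {1, 4, 5, 6} and column 2 has {3, 4, 6}, leaving only 2.
Row 1, column 1: row 1 has {1, 2, 4, 5, 6} and column 1 has {1, 4, 5, 6}, leaving only 3.
Row 3, column 1: row 3 has {4, 6} and column 1 has {1, 3, 4, 5, 6}, leaving only 2.
Row 3, column 4: row 3 has {2, 4, 6} and column 4 has {1, 2, 3, 6}, leaving only 5.
Row 3, column 5: row 3 has {2, 4, 5, 6} and column 5 has {1, 2, 6}, leaving only 3.
Row 3, column 6: row 3 has {2, 3, 4, 5, 6} and column 6 has {3, 4, 6}, leaving only 1.
Row 2, column 6: row 2 has {2, 3, 4, 6} and column 6 has {1, 3, 4, 6}, leaving only 5.
Row 5 already has {1, 3, 6} and column 6 already has {1, 3, 4, 5, 6}, so row 5, column 6 must be 2.

2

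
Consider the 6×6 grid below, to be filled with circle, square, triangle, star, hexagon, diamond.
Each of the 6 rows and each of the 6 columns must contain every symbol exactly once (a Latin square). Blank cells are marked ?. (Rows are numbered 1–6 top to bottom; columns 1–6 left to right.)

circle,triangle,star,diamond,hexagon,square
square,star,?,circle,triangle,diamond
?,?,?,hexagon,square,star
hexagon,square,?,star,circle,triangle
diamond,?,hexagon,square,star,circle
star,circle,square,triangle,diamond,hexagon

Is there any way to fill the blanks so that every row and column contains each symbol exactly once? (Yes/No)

No

Row 2, column 3: row 2 together with column 3 already contain {circle, square, triangle, star, hexagon, diamond} — every symbol — so nothing can go there. The grid has no valid completion.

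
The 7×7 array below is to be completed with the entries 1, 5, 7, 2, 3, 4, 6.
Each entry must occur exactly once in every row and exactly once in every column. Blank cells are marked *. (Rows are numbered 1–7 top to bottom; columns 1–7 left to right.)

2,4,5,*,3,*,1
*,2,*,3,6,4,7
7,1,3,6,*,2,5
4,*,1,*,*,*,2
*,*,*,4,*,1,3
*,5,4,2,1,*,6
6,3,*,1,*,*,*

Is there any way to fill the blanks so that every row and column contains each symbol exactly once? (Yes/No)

No

Row 2, column 3: row 2 together with column 3 already contain {1, 5, 7, 2, 3, 4, 6} — every symbol — so nothing can go there. The grid has no valid completion.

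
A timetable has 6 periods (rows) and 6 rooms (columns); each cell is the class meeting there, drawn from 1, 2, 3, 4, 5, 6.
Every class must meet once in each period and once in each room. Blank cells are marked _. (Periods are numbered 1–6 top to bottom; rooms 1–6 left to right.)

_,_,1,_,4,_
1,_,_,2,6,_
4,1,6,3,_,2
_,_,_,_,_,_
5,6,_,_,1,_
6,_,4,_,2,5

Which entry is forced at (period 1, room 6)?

6

Period 3, room 5: period 3 has {1, 2, 3, 4, 6} and room 5 has {1, 2, 4, 6}, leaving only 5.
Period 4, room 5: period 4 has {} and room 5 has {1, 2, 4, 5, 6}, leaving only 3.
Period 4, room 1: period 4 has {3} and room 1 has {1, 4, 5, 6}, leaving only 2.
Period 1, room 1: period 1 has {1, 4} and room 1 has {1, 2, 4, 5, 6}, leaving only 3.
Period 1 already has {1, 3, 4} and room 6 already has {2, 5}, so period 1, room 6 must be 6.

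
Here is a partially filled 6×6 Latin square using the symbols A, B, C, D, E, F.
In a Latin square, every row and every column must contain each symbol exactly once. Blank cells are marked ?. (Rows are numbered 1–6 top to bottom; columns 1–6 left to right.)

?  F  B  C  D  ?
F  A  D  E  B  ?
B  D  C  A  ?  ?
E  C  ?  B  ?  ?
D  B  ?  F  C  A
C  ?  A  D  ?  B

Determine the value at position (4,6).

D

Row 1, column 1: row 1 has {B, C, D, F} and column 1 has {B, C, D, E, F}, leaving only A.
Row 1, column 6: row 1 has {A, B, C, D, F} and column 6 has {A, B}, leaving only E.
Row 2, column 6: row 2 has {A, B, D, E, F} and column 6 has {A, B, E}, leaving only C.
Row 3, column 6: row 3 has {A, B, C, D} and column 6 has {A, B, C, E}, leaving only F.
Row 4 already has {B, C, E} and column 6 already has {A, B, C, E, F}, so row 4, column 6 must be D.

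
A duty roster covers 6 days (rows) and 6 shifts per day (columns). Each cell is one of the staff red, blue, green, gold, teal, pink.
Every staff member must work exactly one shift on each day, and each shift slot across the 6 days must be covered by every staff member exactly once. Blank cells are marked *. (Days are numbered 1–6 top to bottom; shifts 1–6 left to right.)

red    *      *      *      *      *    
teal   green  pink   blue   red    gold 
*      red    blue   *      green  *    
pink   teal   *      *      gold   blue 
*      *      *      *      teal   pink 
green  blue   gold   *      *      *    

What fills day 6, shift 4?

Day 3, shift 1: day 3 has {red, blue, green} and shift 1 has {red, green, teal, pink}, leaving only gold.
Day 3, shift 6: day 3 has {red, blue, green, gold} and shift 6 has {blue, gold, pink}, leaving only teal.
Day 1, shift 6: day 1 has {red} and shift 6 has {blue, gold, teal, pink}, leaving only green.
Day 1, shift 3: day 1 has {red, green} and shift 3 has {blue, gold, pink}, leaving only teal.
Day 3, shift 4: day 3 has {red, blue, green, gold, teal} and shift 4 has {blue}, leaving only pink.
Day 1, shift 4: day 1 has {red, green, teal} and shift 4 has {blue, pink}, leaving only gold.
Day 1, shift 2: day 1 has {red, green, gold, teal} and shift 2 has {red, blue, green, teal}, leaving only pink.
Day 1, shift 5: day 1 has {red, green, gold, teal, pink} and shift 5 has {red, green, gold, teal}, leaving only blue.
Day 5, shift 1: day 5 has {teal, pink} and shift 1 has {red, green, gold, teal, pink}, leaving only blue.
Day 5, shift 2: day 5 has {blue, teal, pink} and shift 2 has {red, blue, green, teal, pink}, leaving only gold.
Day 6, shift 5: day 6 has {blue, green, gold} and shift 5 has {red, blue, green, gold, teal}, leaving only pink.
Day 6, shift 6: day 6 has {blue, green, gold, pink} and shift 6 has {blue, green, gold, teal, pink}, leaving only red.
Day 6 already has {red, blue, green, gold, pink} and shift 4 already has {blue, gold, pink}, so day 6, shift 4 must be teal.

teal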